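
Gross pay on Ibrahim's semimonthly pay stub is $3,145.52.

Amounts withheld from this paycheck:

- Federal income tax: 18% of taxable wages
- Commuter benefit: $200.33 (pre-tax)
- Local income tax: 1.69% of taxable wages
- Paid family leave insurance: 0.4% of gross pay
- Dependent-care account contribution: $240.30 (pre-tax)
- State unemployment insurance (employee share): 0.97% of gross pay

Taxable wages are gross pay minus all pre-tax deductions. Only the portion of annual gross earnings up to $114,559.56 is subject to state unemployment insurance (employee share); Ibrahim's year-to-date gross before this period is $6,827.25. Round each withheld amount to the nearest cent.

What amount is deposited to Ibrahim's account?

Dependent-care account contribution: $240.30
Commuter benefit: $200.33
Pre-tax total = $240.30 + $200.33 = $440.63
Taxable wages = $3,145.52 − $440.63 = $2,704.89
Federal income tax: $2,704.89 × 0.18 = $486.88
Local income tax: $2,704.89 × 0.0169 = $45.71
Paid family leave insurance: $3,145.52 × 0.004 = $12.58
State unemployment insurance (employee share): cap not yet reached, full $3,145.52 is subject → $3,145.52 × 0.0097 = $30.51
Total deductions = $240.30 + $200.33 + $486.88 + $45.71 + $12.58 + $30.51 = $1,016.31
Net pay = $3,145.52 − $1,016.31 = $2,129.21

$2,129.21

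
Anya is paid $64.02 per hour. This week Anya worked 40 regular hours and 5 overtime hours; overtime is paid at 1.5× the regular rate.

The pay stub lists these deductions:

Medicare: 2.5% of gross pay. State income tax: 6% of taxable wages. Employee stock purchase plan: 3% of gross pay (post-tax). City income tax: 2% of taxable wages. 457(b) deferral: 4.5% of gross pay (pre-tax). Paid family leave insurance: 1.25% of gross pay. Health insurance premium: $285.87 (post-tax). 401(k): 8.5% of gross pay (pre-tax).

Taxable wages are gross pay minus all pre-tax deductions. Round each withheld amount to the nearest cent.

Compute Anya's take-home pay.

$1942.85

Regular pay: 40 × $64.02 = $2560.80
Overtime pay: 5 × $64.02 × 1.5 = $480.15
Gross pay = $2560.80 + $480.15 = $3040.95
457(b) deferral: $3040.95 × 0.045 = $136.84
401(k): $3040.95 × 0.085 = $258.48
Pre-tax total = $136.84 + $258.48 = $395.32
Taxable wages = $3040.95 − $395.32 = $2645.63
State income tax: $2645.63 × 0.06 = $158.74
City income tax: $2645.63 × 0.02 = $52.91
Paid family leave insurance: $3040.95 × 0.0125 = $38.01
Medicare: $3040.95 × 0.025 = $76.02
Health insurance premium: $285.87
Employee stock purchase plan: $3040.95 × 0.03 = $91.23
Total deductions = $136.84 + $258.48 + $158.74 + $52.91 + $38.01 + $76.02 + $285.87 + $91.23 = $1098.10
Net pay = $3040.95 − $1098.10 = $1942.85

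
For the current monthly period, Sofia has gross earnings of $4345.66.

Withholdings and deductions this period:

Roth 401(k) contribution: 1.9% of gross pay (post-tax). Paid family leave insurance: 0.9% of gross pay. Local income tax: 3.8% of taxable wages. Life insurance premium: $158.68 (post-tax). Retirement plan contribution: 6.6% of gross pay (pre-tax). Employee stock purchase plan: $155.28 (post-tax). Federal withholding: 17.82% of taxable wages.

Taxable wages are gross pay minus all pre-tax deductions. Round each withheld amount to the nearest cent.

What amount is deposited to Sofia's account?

$2745.68

Retirement plan contribution: $4345.66 × 0.066 = $286.81
Taxable wages = $4345.66 − $286.81 = $4058.85
Local income tax: $4058.85 × 0.038 = $154.24
Federal withholding: $4058.85 × 0.1782 = $723.29
Paid family leave insurance: $4345.66 × 0.009 = $39.11
Life insurance premium: $158.68
Employee stock purchase plan: $155.28
Roth 401(k) contribution: $4345.66 × 0.019 = $82.57
Total deductions = $286.81 + $154.24 + $723.29 + $39.11 + $158.68 + $155.28 + $82.57 = $1599.98
Net pay = $4345.66 − $1599.98 = $2745.68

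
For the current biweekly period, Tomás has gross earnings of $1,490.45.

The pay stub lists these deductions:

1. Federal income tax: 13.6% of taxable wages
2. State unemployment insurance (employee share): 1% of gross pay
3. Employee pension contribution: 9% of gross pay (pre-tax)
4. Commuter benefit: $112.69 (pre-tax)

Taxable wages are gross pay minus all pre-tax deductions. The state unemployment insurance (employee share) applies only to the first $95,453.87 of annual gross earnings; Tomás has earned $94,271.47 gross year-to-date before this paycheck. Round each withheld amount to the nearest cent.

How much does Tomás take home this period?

$1,062.67

Commuter benefit: $112.69
Employee pension contribution: $1,490.45 × 0.09 = $134.14
Pre-tax total = $112.69 + $134.14 = $246.83
Taxable wages = $1,490.45 − $246.83 = $1,243.62
Federal income tax: $1,243.62 × 0.136 = $169.13
State unemployment insurance (employee share): only $95,453.87 − $94,271.47 = $1,182.40 of this check is subject → $1,182.40 × 0.01 = $11.82
Total deductions = $112.69 + $134.14 + $169.13 + $11.82 = $427.78
Net pay = $1,490.45 − $427.78 = $1,062.67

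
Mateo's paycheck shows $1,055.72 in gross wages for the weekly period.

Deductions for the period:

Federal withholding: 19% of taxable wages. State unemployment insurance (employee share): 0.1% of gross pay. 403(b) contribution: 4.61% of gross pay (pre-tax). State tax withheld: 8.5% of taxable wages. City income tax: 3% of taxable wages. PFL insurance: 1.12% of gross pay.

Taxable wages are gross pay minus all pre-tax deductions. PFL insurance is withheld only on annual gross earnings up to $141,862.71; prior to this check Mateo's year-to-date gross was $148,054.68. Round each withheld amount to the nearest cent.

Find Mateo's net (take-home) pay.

403(b) contribution: $1,055.72 × 0.0461 = $48.67
Taxable wages = $1,055.72 − $48.67 = $1,007.05
Federal withholding: $1,007.05 × 0.19 = $191.34
State tax withheld: $1,007.05 × 0.085 = $85.60
City income tax: $1,007.05 × 0.03 = $30.21
PFL insurance: annual cap $141,862.71 already reached (YTD $148,054.68), so $0.00
State unemployment insurance (employee share): $1,055.72 × 0.001 = $1.06
Total deductions = $48.67 + $191.34 + $85.60 + $30.21 + $0.00 + $1.06 = $356.88
Net pay = $1,055.72 − $356.88 = $698.84

$698.84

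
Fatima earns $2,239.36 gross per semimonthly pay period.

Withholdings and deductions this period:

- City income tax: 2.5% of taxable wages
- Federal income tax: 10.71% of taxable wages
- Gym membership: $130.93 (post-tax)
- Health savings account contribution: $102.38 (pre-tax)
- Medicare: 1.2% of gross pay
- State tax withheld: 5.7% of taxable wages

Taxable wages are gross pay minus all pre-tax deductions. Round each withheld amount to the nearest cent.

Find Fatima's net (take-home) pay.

Health savings account contribution: $102.38
Taxable wages = $2,239.36 − $102.38 = $2,136.98
City income tax: $2,136.98 × 0.025 = $53.42
Federal income tax: $2,136.98 × 0.1071 = $228.87
State tax withheld: $2,136.98 × 0.057 = $121.81
Medicare: $2,239.36 × 0.012 = $26.87
Gym membership: $130.93
Total deductions = $102.38 + $53.42 + $228.87 + $121.81 + $26.87 + $130.93 = $664.28
Net pay = $2,239.36 − $664.28 = $1,575.08

$1,575.08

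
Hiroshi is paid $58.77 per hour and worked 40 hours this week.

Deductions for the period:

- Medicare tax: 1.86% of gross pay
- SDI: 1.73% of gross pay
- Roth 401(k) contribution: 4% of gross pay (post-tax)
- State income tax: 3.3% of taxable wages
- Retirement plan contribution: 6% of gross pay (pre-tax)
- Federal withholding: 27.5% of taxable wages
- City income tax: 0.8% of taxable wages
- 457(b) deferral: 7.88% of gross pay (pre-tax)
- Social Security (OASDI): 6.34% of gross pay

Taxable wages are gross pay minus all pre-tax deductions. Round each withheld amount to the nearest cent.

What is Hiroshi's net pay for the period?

$1,057.30

Gross pay: 40 × $58.77 = $2,350.80
457(b) deferral: $2,350.80 × 0.0788 = $185.24
Retirement plan contribution: $2,350.80 × 0.06 = $141.05
Pre-tax total = $185.24 + $141.05 = $326.29
Taxable wages = $2,350.80 − $326.29 = $2,024.51
Federal withholding: $2,024.51 × 0.275 = $556.74
State income tax: $2,024.51 × 0.033 = $66.81
City income tax: $2,024.51 × 0.008 = $16.20
SDI: $2,350.80 × 0.0173 = $40.67
Social Security (OASDI): $2,350.80 × 0.0634 = $149.04
Medicare tax: $2,350.80 × 0.0186 = $43.72
Roth 401(k) contribution: $2,350.80 × 0.04 = $94.03
Total deductions = $185.24 + $141.05 + $556.74 + $66.81 + $16.20 + $40.67 + $149.04 + $43.72 + $94.03 = $1,293.50
Net pay = $2,350.80 − $1,293.50 = $1,057.30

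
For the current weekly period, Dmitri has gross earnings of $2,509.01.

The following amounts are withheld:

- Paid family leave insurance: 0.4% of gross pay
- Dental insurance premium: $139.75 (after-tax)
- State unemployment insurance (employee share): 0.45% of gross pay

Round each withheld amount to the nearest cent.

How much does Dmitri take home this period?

$2,347.93

State unemployment insurance (employee share): $2,509.01 × 0.0045 = $11.29
Paid family leave insurance: $2,509.01 × 0.004 = $10.04
Dental insurance premium: $139.75
Total deductions = $11.29 + $10.04 + $139.75 = $161.08
Net pay = $2,509.01 − $161.08 = $2,347.93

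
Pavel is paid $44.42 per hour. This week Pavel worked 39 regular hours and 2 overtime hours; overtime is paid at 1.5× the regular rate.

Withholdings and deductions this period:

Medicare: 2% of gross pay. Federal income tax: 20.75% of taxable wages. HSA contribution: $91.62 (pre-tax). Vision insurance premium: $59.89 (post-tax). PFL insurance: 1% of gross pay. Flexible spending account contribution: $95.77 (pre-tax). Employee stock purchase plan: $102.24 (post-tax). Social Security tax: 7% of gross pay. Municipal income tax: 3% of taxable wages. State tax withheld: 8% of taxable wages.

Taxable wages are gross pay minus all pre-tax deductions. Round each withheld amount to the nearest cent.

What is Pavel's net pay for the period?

$796.71

Regular pay: 39 × $44.42 = $1,732.38
Overtime pay: 2 × $44.42 × 1.5 = $133.26
Gross pay = $1,732.38 + $133.26 = $1,865.64
Flexible spending account contribution: $95.77
HSA contribution: $91.62
Pre-tax total = $95.77 + $91.62 = $187.39
Taxable wages = $1,865.64 − $187.39 = $1,678.25
Municipal income tax: $1,678.25 × 0.03 = $50.35
State tax withheld: $1,678.25 × 0.08 = $134.26
Federal income tax: $1,678.25 × 0.2075 = $348.24
Social Security tax: $1,865.64 × 0.07 = $130.59
PFL insurance: $1,865.64 × 0.01 = $18.66
Medicare: $1,865.64 × 0.02 = $37.31
Vision insurance premium: $59.89
Employee stock purchase plan: $102.24
Total deductions = $95.77 + $91.62 + $50.35 + $134.26 + $348.24 + $130.59 + $18.66 + $37.31 + $59.89 + $102.24 = $1,068.93
Net pay = $1,865.64 − $1,068.93 = $796.71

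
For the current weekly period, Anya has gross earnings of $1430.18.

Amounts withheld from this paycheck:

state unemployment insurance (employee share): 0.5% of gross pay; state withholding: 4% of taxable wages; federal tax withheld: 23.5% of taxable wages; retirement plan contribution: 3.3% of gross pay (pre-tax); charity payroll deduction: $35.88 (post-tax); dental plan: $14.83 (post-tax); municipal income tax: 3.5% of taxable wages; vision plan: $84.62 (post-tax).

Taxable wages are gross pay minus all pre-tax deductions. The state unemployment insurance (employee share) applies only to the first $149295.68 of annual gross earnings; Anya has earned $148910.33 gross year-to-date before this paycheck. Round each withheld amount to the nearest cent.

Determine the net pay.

$817.00

Retirement plan contribution: $1430.18 × 0.033 = $47.20
Taxable wages = $1430.18 − $47.20 = $1382.98
State withholding: $1382.98 × 0.04 = $55.32
Municipal income tax: $1382.98 × 0.035 = $48.40
Federal tax withheld: $1382.98 × 0.235 = $325.00
State unemployment insurance (employee share): only $149295.68 − $148910.33 = $385.35 of this check is subject → $385.35 × 0.005 = $1.93
Charity payroll deduction: $35.88
Dental plan: $14.83
Vision plan: $84.62
Total deductions = $47.20 + $55.32 + $48.40 + $325.00 + $1.93 + $35.88 + $14.83 + $84.62 = $613.18
Net pay = $1430.18 − $613.18 = $817.00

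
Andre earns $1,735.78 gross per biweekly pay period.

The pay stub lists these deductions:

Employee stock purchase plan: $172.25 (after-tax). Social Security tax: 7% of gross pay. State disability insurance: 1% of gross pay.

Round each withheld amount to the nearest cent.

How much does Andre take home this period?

Social Security tax: $1,735.78 × 0.07 = $121.50
State disability insurance: $1,735.78 × 0.01 = $17.36
Employee stock purchase plan: $172.25
Total deductions = $121.50 + $17.36 + $172.25 = $311.11
Net pay = $1,735.78 − $311.11 = $1,424.67

$1,424.67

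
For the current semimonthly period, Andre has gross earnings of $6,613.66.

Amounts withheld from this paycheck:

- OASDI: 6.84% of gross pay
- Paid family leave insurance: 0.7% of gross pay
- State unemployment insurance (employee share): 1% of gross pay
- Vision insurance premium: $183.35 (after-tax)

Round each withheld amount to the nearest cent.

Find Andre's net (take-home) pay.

Paid family leave insurance: $6,613.66 × 0.007 = $46.30
State unemployment insurance (employee share): $6,613.66 × 0.01 = $66.14
OASDI: $6,613.66 × 0.0684 = $452.37
Vision insurance premium: $183.35
Total deductions = $46.30 + $66.14 + $452.37 + $183.35 = $748.16
Net pay = $6,613.66 − $748.16 = $5,865.50

$5,865.50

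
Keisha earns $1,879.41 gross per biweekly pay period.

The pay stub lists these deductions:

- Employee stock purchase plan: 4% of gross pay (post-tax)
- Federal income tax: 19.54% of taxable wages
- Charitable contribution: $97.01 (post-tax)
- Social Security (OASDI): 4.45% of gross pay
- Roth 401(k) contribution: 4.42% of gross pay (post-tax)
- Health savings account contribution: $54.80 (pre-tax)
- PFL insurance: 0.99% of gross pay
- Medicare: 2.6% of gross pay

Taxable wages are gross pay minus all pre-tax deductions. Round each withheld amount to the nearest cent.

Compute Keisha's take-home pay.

Health savings account contribution: $54.80
Taxable wages = $1,879.41 − $54.80 = $1,824.61
Federal income tax: $1,824.61 × 0.1954 = $356.53
Social Security (OASDI): $1,879.41 × 0.0445 = $83.63
Medicare: $1,879.41 × 0.026 = $48.86
PFL insurance: $1,879.41 × 0.0099 = $18.61
Charitable contribution: $97.01
Employee stock purchase plan: $1,879.41 × 0.04 = $75.18
Roth 401(k) contribution: $1,879.41 × 0.0442 = $83.07
Total deductions = $54.80 + $356.53 + $83.63 + $48.86 + $18.61 + $97.01 + $75.18 + $83.07 = $817.69
Net pay = $1,879.41 − $817.69 = $1,061.72

$1,061.72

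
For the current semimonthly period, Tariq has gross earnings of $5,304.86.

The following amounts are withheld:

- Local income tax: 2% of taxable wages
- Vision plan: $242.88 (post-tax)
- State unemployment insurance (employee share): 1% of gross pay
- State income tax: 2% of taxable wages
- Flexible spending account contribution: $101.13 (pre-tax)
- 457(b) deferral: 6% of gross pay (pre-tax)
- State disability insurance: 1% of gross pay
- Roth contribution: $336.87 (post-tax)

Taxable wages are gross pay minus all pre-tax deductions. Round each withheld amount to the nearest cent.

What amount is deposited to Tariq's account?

457(b) deferral: $5,304.86 × 0.06 = $318.29
Flexible spending account contribution: $101.13
Pre-tax total = $318.29 + $101.13 = $419.42
Taxable wages = $5,304.86 − $419.42 = $4,885.44
Local income tax: $4,885.44 × 0.02 = $97.71
State income tax: $4,885.44 × 0.02 = $97.71
State unemployment insurance (employee share): $5,304.86 × 0.01 = $53.05
State disability insurance: $5,304.86 × 0.01 = $53.05
Vision plan: $242.88
Roth contribution: $336.87
Total deductions = $318.29 + $101.13 + $97.71 + $97.71 + $53.05 + $53.05 + $242.88 + $336.87 = $1,300.69
Net pay = $5,304.86 − $1,300.69 = $4,004.17

$4,004.17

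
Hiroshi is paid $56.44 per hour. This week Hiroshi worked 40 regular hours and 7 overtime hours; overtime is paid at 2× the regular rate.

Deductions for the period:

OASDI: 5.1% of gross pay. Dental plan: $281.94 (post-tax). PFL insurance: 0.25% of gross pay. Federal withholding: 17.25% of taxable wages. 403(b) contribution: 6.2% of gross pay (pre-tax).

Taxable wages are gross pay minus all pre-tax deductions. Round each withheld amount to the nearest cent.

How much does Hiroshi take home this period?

$1,920.66

Regular pay: 40 × $56.44 = $2,257.60
Overtime pay: 7 × $56.44 × 2 = $790.16
Gross pay = $2,257.60 + $790.16 = $3,047.76
403(b) contribution: $3,047.76 × 0.062 = $188.96
Taxable wages = $3,047.76 − $188.96 = $2,858.80
Federal withholding: $2,858.80 × 0.1725 = $493.14
OASDI: $3,047.76 × 0.051 = $155.44
PFL insurance: $3,047.76 × 0.0025 = $7.62
Dental plan: $281.94
Total deductions = $188.96 + $493.14 + $155.44 + $7.62 + $281.94 = $1,127.10
Net pay = $3,047.76 − $1,127.10 = $1,920.66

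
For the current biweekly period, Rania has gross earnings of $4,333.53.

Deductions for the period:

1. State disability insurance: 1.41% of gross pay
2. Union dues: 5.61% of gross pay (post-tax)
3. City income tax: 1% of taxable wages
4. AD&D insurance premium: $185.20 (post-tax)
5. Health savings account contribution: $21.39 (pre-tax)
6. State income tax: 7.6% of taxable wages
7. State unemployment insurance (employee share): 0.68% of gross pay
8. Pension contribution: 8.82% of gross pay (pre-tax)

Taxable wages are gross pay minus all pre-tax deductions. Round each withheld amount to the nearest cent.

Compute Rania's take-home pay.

$3,073.07

Health savings account contribution: $21.39
Pension contribution: $4,333.53 × 0.0882 = $382.22
Pre-tax total = $21.39 + $382.22 = $403.61
Taxable wages = $4,333.53 − $403.61 = $3,929.92
State income tax: $3,929.92 × 0.076 = $298.67
City income tax: $3,929.92 × 0.01 = $39.30
State unemployment insurance (employee share): $4,333.53 × 0.0068 = $29.47
State disability insurance: $4,333.53 × 0.0141 = $61.10
AD&D insurance premium: $185.20
Union dues: $4,333.53 × 0.0561 = $243.11
Total deductions = $21.39 + $382.22 + $298.67 + $39.30 + $29.47 + $61.10 + $185.20 + $243.11 = $1,260.46
Net pay = $4,333.53 − $1,260.46 = $3,073.07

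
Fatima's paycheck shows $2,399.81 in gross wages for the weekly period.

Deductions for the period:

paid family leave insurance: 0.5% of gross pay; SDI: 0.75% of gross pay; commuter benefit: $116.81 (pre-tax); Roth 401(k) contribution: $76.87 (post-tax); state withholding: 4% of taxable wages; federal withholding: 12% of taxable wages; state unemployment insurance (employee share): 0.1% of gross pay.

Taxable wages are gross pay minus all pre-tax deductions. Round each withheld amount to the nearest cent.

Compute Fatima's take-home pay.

$1,808.45

Commuter benefit: $116.81
Taxable wages = $2,399.81 − $116.81 = $2,283.00
State withholding: $2,283.00 × 0.04 = $91.32
Federal withholding: $2,283.00 × 0.12 = $273.96
SDI: $2,399.81 × 0.0075 = $18.00
Paid family leave insurance: $2,399.81 × 0.005 = $12.00
State unemployment insurance (employee share): $2,399.81 × 0.001 = $2.40
Roth 401(k) contribution: $76.87
Total deductions = $116.81 + $91.32 + $273.96 + $18.00 + $12.00 + $2.40 + $76.87 = $591.36
Net pay = $2,399.81 − $591.36 = $1,808.45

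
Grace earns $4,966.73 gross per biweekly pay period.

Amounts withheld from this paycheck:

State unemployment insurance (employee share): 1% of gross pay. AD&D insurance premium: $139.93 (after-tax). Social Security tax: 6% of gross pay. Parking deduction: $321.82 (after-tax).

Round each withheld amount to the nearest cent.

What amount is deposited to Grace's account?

Social Security tax: $4,966.73 × 0.06 = $298.00
State unemployment insurance (employee share): $4,966.73 × 0.01 = $49.67
Parking deduction: $321.82
AD&D insurance premium: $139.93
Total deductions = $298.00 + $49.67 + $321.82 + $139.93 = $809.42
Net pay = $4,966.73 − $809.42 = $4,157.31

$4,157.31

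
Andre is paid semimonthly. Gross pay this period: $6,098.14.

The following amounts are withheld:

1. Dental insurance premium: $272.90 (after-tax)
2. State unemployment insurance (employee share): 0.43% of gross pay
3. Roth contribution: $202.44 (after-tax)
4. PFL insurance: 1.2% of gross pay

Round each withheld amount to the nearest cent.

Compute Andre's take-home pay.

$5,523.40

PFL insurance: $6,098.14 × 0.012 = $73.18
State unemployment insurance (employee share): $6,098.14 × 0.0043 = $26.22
Dental insurance premium: $272.90
Roth contribution: $202.44
Total deductions = $73.18 + $26.22 + $272.90 + $202.44 = $574.74
Net pay = $6,098.14 − $574.74 = $5,523.40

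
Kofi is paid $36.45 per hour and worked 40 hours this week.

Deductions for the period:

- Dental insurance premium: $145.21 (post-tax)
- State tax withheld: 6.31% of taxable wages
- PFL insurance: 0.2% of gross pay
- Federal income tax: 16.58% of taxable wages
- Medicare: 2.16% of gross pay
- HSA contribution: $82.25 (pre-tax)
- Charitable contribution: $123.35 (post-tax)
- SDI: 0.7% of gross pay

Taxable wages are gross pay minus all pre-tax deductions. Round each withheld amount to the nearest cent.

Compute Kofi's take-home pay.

Gross pay: 40 × $36.45 = $1458.00
HSA contribution: $82.25
Taxable wages = $1458.00 − $82.25 = $1375.75
Federal income tax: $1375.75 × 0.1658 = $228.10
State tax withheld: $1375.75 × 0.0631 = $86.81
SDI: $1458.00 × 0.007 = $10.21
Medicare: $1458.00 × 0.0216 = $31.49
PFL insurance: $1458.00 × 0.002 = $2.92
Charitable contribution: $123.35
Dental insurance premium: $145.21
Total deductions = $82.25 + $228.10 + $86.81 + $10.21 + $31.49 + $2.92 + $123.35 + $145.21 = $710.34
Net pay = $1458.00 − $710.34 = $747.66

$747.66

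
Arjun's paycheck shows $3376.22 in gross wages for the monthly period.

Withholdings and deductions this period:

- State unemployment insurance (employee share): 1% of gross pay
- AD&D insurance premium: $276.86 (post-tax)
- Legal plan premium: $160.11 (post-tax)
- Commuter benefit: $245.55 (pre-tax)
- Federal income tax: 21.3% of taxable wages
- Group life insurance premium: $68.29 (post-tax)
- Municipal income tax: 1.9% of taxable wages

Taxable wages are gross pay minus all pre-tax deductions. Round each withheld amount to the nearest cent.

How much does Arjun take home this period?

$1865.34

Commuter benefit: $245.55
Taxable wages = $3376.22 − $245.55 = $3130.67
Federal income tax: $3130.67 × 0.213 = $666.83
Municipal income tax: $3130.67 × 0.019 = $59.48
State unemployment insurance (employee share): $3376.22 × 0.01 = $33.76
AD&D insurance premium: $276.86
Legal plan premium: $160.11
Group life insurance premium: $68.29
Total deductions = $245.55 + $666.83 + $59.48 + $33.76 + $276.86 + $160.11 + $68.29 = $1510.88
Net pay = $3376.22 − $1510.88 = $1865.34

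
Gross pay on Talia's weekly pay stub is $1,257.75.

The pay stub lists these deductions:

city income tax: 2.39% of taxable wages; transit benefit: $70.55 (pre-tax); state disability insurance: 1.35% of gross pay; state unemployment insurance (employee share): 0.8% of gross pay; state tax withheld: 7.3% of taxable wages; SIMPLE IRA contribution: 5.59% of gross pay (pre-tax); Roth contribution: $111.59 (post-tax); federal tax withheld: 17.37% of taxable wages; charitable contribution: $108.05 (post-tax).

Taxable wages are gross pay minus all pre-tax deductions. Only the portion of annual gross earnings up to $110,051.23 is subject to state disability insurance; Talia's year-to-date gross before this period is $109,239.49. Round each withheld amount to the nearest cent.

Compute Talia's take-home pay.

SIMPLE IRA contribution: $1,257.75 × 0.0559 = $70.31
Transit benefit: $70.55
Pre-tax total = $70.31 + $70.55 = $140.86
Taxable wages = $1,257.75 − $140.86 = $1,116.89
City income tax: $1,116.89 × 0.0239 = $26.69
State tax withheld: $1,116.89 × 0.073 = $81.53
Federal tax withheld: $1,116.89 × 0.1737 = $194.00
State unemployment insurance (employee share): $1,257.75 × 0.008 = $10.06
State disability insurance: only $110,051.23 − $109,239.49 = $811.74 of this check is subject → $811.74 × 0.0135 = $10.96
Roth contribution: $111.59
Charitable contribution: $108.05
Total deductions = $70.31 + $70.55 + $26.69 + $81.53 + $194.00 + $10.06 + $10.96 + $111.59 + $108.05 = $683.74
Net pay = $1,257.75 − $683.74 = $574.01

$574.01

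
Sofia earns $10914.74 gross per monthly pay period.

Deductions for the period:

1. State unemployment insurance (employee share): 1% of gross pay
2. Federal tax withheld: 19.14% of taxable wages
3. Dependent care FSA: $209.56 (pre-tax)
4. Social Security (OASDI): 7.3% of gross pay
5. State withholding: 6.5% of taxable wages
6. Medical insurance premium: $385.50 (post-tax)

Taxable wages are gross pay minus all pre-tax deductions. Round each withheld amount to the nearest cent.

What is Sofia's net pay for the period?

Dependent care FSA: $209.56
Taxable wages = $10914.74 − $209.56 = $10705.18
State withholding: $10705.18 × 0.065 = $695.84
Federal tax withheld: $10705.18 × 0.1914 = $2048.97
Social Security (OASDI): $10914.74 × 0.073 = $796.78
State unemployment insurance (employee share): $10914.74 × 0.01 = $109.15
Medical insurance premium: $385.50
Total deductions = $209.56 + $695.84 + $2048.97 + $796.78 + $109.15 + $385.50 = $4245.80
Net pay = $10914.74 − $4245.80 = $6668.94

$6668.94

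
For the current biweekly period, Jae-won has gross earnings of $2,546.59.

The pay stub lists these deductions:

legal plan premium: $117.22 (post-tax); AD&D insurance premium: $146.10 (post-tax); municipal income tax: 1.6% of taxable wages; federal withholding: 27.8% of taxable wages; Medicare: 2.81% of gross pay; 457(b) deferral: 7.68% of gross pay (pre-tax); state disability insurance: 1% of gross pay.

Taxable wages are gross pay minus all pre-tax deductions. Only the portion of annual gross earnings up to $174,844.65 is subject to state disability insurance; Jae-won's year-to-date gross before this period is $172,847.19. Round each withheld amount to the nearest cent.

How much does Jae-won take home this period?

457(b) deferral: $2,546.59 × 0.0768 = $195.58
Taxable wages = $2,546.59 − $195.58 = $2,351.01
Federal withholding: $2,351.01 × 0.278 = $653.58
Municipal income tax: $2,351.01 × 0.016 = $37.62
Medicare: $2,546.59 × 0.0281 = $71.56
State disability insurance: only $174,844.65 − $172,847.19 = $1,997.46 of this check is subject → $1,997.46 × 0.01 = $19.97
Legal plan premium: $117.22
AD&D insurance premium: $146.10
Total deductions = $195.58 + $653.58 + $37.62 + $71.56 + $19.97 + $117.22 + $146.10 = $1,241.63
Net pay = $2,546.59 − $1,241.63 = $1,304.96

$1,304.96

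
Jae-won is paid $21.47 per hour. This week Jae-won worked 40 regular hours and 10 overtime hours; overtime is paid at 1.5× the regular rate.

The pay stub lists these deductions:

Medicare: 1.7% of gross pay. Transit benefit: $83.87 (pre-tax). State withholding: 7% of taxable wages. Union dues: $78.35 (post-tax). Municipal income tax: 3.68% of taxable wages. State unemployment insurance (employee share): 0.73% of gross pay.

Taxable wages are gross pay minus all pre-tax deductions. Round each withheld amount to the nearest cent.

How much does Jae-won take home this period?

$872.78

Regular pay: 40 × $21.47 = $858.80
Overtime pay: 10 × $21.47 × 1.5 = $322.05
Gross pay = $858.80 + $322.05 = $1,180.85
Transit benefit: $83.87
Taxable wages = $1,180.85 − $83.87 = $1,096.98
State withholding: $1,096.98 × 0.07 = $76.79
Municipal income tax: $1,096.98 × 0.0368 = $40.37
State unemployment insurance (employee share): $1,180.85 × 0.0073 = $8.62
Medicare: $1,180.85 × 0.017 = $20.07
Union dues: $78.35
Total deductions = $83.87 + $76.79 + $40.37 + $8.62 + $20.07 + $78.35 = $308.07
Net pay = $1,180.85 − $308.07 = $872.78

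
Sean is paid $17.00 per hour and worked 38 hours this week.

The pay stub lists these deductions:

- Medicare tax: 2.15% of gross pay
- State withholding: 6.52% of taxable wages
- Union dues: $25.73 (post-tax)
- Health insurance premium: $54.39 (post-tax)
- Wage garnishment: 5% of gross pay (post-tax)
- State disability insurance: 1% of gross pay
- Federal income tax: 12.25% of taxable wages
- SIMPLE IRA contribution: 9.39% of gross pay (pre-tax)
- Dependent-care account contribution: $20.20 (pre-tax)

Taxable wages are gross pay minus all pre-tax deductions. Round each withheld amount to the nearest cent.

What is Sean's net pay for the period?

Gross pay: 38 × $17.00 = $646.00
Dependent-care account contribution: $20.20
SIMPLE IRA contribution: $646.00 × 0.0939 = $60.66
Pre-tax total = $20.20 + $60.66 = $80.86
Taxable wages = $646.00 − $80.86 = $565.14
Federal income tax: $565.14 × 0.1225 = $69.23
State withholding: $565.14 × 0.0652 = $36.85
Medicare tax: $646.00 × 0.0215 = $13.89
State disability insurance: $646.00 × 0.01 = $6.46
Health insurance premium: $54.39
Union dues: $25.73
Wage garnishment: $646.00 × 0.05 = $32.30
Total deductions = $20.20 + $60.66 + $69.23 + $36.85 + $13.89 + $6.46 + $54.39 + $25.73 + $32.30 = $319.71
Net pay = $646.00 − $319.71 = $326.29

$326.29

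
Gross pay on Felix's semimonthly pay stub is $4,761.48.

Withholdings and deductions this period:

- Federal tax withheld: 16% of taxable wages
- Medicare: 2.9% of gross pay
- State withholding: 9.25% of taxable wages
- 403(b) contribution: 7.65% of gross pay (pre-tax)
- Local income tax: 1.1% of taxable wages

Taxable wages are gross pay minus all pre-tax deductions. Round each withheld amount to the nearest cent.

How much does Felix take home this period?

403(b) contribution: $4,761.48 × 0.0765 = $364.25
Taxable wages = $4,761.48 − $364.25 = $4,397.23
Federal tax withheld: $4,397.23 × 0.16 = $703.56
Local income tax: $4,397.23 × 0.011 = $48.37
State withholding: $4,397.23 × 0.0925 = $406.74
Medicare: $4,761.48 × 0.029 = $138.08
Total deductions = $364.25 + $703.56 + $48.37 + $406.74 + $138.08 = $1,661.00
Net pay = $4,761.48 − $1,661.00 = $3,100.48

$3,100.48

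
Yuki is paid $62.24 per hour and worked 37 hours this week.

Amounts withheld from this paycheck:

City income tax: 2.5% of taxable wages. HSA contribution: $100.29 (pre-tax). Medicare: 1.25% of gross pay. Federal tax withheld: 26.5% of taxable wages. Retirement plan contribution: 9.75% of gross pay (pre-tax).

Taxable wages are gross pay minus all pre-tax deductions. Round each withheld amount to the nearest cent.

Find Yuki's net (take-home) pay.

$1375.63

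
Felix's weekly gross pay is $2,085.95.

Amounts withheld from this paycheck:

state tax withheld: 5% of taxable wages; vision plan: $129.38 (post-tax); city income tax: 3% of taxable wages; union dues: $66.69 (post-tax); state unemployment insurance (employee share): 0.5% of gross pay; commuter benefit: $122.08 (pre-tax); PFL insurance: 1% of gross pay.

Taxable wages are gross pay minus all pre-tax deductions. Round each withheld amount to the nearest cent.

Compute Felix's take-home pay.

$1,579.40

Commuter benefit: $122.08
Taxable wages = $2,085.95 − $122.08 = $1,963.87
State tax withheld: $1,963.87 × 0.05 = $98.19
City income tax: $1,963.87 × 0.03 = $58.92
State unemployment insurance (employee share): $2,085.95 × 0.005 = $10.43
PFL insurance: $2,085.95 × 0.01 = $20.86
Vision plan: $129.38
Union dues: $66.69
Total deductions = $122.08 + $98.19 + $58.92 + $10.43 + $20.86 + $129.38 + $66.69 = $506.55
Net pay = $2,085.95 − $506.55 = $1,579.40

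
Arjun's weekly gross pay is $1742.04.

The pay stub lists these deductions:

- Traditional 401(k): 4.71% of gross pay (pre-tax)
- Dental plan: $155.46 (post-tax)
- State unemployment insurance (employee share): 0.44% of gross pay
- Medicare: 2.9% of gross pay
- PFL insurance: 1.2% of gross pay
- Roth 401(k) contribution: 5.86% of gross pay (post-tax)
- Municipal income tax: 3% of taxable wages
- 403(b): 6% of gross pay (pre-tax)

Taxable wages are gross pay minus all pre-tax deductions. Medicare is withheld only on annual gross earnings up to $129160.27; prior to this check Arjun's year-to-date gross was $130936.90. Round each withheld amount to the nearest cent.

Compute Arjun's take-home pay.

Traditional 401(k): $1742.04 × 0.0471 = $82.05
403(b): $1742.04 × 0.06 = $104.52
Pre-tax total = $82.05 + $104.52 = $186.57
Taxable wages = $1742.04 − $186.57 = $1555.47
Municipal income tax: $1555.47 × 0.03 = $46.66
Medicare: annual cap $129160.27 already reached (YTD $130936.90), so $0.00
State unemployment insurance (employee share): $1742.04 × 0.0044 = $7.66
PFL insurance: $1742.04 × 0.012 = $20.90
Roth 401(k) contribution: $1742.04 × 0.0586 = $102.08
Dental plan: $155.46
Total deductions = $82.05 + $104.52 + $46.66 + $0.00 + $7.66 + $20.90 + $102.08 + $155.46 = $519.33
Net pay = $1742.04 − $519.33 = $1222.71

$1222.71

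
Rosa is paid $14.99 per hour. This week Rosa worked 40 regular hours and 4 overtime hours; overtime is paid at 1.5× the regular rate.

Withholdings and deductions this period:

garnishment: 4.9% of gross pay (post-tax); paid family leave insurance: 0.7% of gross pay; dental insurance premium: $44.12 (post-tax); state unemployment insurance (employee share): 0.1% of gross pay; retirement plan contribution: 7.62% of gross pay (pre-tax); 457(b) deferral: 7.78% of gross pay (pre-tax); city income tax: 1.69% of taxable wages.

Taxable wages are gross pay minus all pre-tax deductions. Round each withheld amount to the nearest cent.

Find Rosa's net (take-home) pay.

$490.06

Regular pay: 40 × $14.99 = $599.60
Overtime pay: 4 × $14.99 × 1.5 = $89.94
Gross pay = $599.60 + $89.94 = $689.54
Retirement plan contribution: $689.54 × 0.0762 = $52.54
457(b) deferral: $689.54 × 0.0778 = $53.65
Pre-tax total = $52.54 + $53.65 = $106.19
Taxable wages = $689.54 − $106.19 = $583.35
City income tax: $583.35 × 0.0169 = $9.86
State unemployment insurance (employee share): $689.54 × 0.001 = $0.69
Paid family leave insurance: $689.54 × 0.007 = $4.83
Dental insurance premium: $44.12
Garnishment: $689.54 × 0.049 = $33.79
Total deductions = $52.54 + $53.65 + $9.86 + $0.69 + $4.83 + $44.12 + $33.79 = $199.48
Net pay = $689.54 − $199.48 = $490.06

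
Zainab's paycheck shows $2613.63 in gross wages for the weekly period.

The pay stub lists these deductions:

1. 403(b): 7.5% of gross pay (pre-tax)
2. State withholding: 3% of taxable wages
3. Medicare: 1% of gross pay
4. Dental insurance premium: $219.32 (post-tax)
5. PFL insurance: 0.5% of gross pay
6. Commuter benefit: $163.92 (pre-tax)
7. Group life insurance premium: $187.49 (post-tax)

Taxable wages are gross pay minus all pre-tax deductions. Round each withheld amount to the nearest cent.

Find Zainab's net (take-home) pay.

$1740.06

Commuter benefit: $163.92
403(b): $2613.63 × 0.075 = $196.02
Pre-tax total = $163.92 + $196.02 = $359.94
Taxable wages = $2613.63 − $359.94 = $2253.69
State withholding: $2253.69 × 0.03 = $67.61
Medicare: $2613.63 × 0.01 = $26.14
PFL insurance: $2613.63 × 0.005 = $13.07
Group life insurance premium: $187.49
Dental insurance premium: $219.32
Total deductions = $163.92 + $196.02 + $67.61 + $26.14 + $13.07 + $187.49 + $219.32 = $873.57
Net pay = $2613.63 − $873.57 = $1740.06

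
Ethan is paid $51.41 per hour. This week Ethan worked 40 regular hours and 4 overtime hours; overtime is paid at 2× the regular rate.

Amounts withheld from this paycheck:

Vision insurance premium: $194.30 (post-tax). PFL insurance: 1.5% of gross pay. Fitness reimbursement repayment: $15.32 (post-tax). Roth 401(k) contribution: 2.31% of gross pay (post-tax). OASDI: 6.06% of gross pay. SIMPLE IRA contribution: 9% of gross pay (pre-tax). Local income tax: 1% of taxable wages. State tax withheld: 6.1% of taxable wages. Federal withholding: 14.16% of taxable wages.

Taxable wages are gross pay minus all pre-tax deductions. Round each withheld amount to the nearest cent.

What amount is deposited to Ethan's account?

$1,314.99

Regular pay: 40 × $51.41 = $2,056.40
Overtime pay: 4 × $51.41 × 2 = $411.28
Gross pay = $2,056.40 + $411.28 = $2,467.68
SIMPLE IRA contribution: $2,467.68 × 0.09 = $222.09
Taxable wages = $2,467.68 − $222.09 = $2,245.59
Local income tax: $2,245.59 × 0.01 = $22.46
Federal withholding: $2,245.59 × 0.1416 = $317.98
State tax withheld: $2,245.59 × 0.061 = $136.98
PFL insurance: $2,467.68 × 0.015 = $37.02
OASDI: $2,467.68 × 0.0606 = $149.54
Fitness reimbursement repayment: $15.32
Roth 401(k) contribution: $2,467.68 × 0.0231 = $57.00
Vision insurance premium: $194.30
Total deductions = $222.09 + $22.46 + $317.98 + $136.98 + $37.02 + $149.54 + $15.32 + $57.00 + $194.30 = $1,152.69
Net pay = $2,467.68 − $1,152.69 = $1,314.99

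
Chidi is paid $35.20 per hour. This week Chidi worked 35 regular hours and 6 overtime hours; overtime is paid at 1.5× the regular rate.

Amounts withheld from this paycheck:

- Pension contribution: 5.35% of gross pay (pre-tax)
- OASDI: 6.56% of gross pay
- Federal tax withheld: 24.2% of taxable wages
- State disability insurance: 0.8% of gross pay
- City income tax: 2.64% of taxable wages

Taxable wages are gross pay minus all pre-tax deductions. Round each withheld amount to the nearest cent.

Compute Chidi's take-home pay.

$958.49

Regular pay: 35 × $35.20 = $1232.00
Overtime pay: 6 × $35.20 × 1.5 = $316.80
Gross pay = $1232.00 + $316.80 = $1548.80
Pension contribution: $1548.80 × 0.0535 = $82.86
Taxable wages = $1548.80 − $82.86 = $1465.94
Federal tax withheld: $1465.94 × 0.242 = $354.76
City income tax: $1465.94 × 0.0264 = $38.70
State disability insurance: $1548.80 × 0.008 = $12.39
OASDI: $1548.80 × 0.0656 = $101.60
Total deductions = $82.86 + $354.76 + $38.70 + $12.39 + $101.60 = $590.31
Net pay = $1548.80 − $590.31 = $958.49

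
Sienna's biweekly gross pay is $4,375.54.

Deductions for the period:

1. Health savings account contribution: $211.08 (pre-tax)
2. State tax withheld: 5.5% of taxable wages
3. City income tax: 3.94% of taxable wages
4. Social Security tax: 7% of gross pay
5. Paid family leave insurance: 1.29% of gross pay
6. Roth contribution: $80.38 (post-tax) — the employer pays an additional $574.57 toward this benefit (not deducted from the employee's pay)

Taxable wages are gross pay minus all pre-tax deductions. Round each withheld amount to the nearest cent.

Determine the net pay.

$3,328.22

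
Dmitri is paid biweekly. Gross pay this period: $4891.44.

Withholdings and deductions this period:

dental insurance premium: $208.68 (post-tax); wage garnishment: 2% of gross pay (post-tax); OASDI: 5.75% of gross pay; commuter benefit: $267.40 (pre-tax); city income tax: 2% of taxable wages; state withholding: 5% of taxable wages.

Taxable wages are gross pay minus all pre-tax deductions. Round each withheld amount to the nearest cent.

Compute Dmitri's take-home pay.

$3712.59

Commuter benefit: $267.40
Taxable wages = $4891.44 − $267.40 = $4624.04
City income tax: $4624.04 × 0.02 = $92.48
State withholding: $4624.04 × 0.05 = $231.20
OASDI: $4891.44 × 0.0575 = $281.26
Wage garnishment: $4891.44 × 0.02 = $97.83
Dental insurance premium: $208.68
Total deductions = $267.40 + $92.48 + $231.20 + $281.26 + $97.83 + $208.68 = $1178.85
Net pay = $4891.44 − $1178.85 = $3712.59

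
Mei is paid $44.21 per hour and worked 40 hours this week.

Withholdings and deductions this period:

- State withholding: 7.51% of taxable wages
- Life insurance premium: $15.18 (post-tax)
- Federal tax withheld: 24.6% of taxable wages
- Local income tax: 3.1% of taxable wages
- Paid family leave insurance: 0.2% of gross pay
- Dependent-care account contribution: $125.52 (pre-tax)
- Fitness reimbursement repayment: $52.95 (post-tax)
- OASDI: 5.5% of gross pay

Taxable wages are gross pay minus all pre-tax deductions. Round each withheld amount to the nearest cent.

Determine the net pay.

$895.49

Gross pay: 40 × $44.21 = $1,768.40
Dependent-care account contribution: $125.52
Taxable wages = $1,768.40 − $125.52 = $1,642.88
Local income tax: $1,642.88 × 0.031 = $50.93
State withholding: $1,642.88 × 0.0751 = $123.38
Federal tax withheld: $1,642.88 × 0.246 = $404.15
Paid family leave insurance: $1,768.40 × 0.002 = $3.54
OASDI: $1,768.40 × 0.055 = $97.26
Life insurance premium: $15.18
Fitness reimbursement repayment: $52.95
Total deductions = $125.52 + $50.93 + $123.38 + $404.15 + $3.54 + $97.26 + $15.18 + $52.95 = $872.91
Net pay = $1,768.40 − $872.91 = $895.49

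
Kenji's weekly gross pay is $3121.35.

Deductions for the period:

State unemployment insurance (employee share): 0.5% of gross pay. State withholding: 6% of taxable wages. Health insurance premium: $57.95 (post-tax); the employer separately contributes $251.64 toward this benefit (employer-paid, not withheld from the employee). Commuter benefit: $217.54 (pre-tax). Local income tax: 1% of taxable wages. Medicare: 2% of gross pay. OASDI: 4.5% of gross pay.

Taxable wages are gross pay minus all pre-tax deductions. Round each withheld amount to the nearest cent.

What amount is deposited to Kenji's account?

$2424.09

Commuter benefit: $217.54
Taxable wages = $3121.35 − $217.54 = $2903.81
Local income tax: $2903.81 × 0.01 = $29.04
State withholding: $2903.81 × 0.06 = $174.23
State unemployment insurance (employee share): $3121.35 × 0.005 = $15.61
Medicare: $3121.35 × 0.02 = $62.43
OASDI: $3121.35 × 0.045 = $140.46
Health insurance premium: $57.95
(Employer's $251.64 toward health insurance premium is not withheld from the employee.)
Total deductions = $217.54 + $29.04 + $174.23 + $15.61 + $62.43 + $140.46 + $57.95 = $697.26
Net pay = $3121.35 − $697.26 = $2424.09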